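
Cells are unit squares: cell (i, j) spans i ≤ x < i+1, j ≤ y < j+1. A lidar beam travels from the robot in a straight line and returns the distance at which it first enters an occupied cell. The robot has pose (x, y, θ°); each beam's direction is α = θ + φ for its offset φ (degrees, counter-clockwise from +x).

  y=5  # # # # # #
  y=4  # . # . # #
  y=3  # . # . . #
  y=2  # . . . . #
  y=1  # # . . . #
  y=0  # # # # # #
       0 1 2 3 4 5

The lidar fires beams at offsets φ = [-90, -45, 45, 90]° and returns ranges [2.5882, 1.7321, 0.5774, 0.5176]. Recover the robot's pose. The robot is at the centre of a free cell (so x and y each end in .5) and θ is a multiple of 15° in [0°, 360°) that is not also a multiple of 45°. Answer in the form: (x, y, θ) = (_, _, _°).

Enumerate (i+0.5, j+0.5, θ) over the 12 free cells and 16 admissible headings. For each, cast all 4 beams and compare to the given ranges.
  (4.5, 1.5, 285°): beam 1 = 1.9319 ≠ 2.5882 ✗
  (1.5, 2.5, 120°): beam 1 = 1.0000 ≠ 2.5882 ✗
  (2.5, 1.5, 285°): beam 1 = 0.5176 ≠ 2.5882 ✗
  (4.5, 2.5, 15°): beam 1 = 1.5529 ≠ 2.5882 ✗
  …
  (4.5, 2.5, 285°): r_1=2.5882, r_2=1.7321, r_3=0.5774, r_4=0.5176 — all match ✓
Only this pose fits every beam.

(x, y, θ) = (4.5, 2.5, 285°)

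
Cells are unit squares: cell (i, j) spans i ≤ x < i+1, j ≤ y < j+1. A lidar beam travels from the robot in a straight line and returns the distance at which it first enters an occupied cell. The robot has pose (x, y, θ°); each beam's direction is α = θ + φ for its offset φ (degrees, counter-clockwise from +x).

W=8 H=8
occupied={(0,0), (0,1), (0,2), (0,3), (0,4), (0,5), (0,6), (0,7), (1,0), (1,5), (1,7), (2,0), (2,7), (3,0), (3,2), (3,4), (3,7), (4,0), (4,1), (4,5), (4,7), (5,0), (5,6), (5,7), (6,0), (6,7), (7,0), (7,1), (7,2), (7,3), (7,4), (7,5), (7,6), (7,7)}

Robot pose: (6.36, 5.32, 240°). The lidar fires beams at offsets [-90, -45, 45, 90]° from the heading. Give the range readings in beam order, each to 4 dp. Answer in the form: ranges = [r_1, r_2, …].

ranges = [1.3600, 2.4433, 2.4728, 0.7390]

beam 1: φ=-90°, α=150°
  d=(-0.8660,0.5000)  start (6,5)  tX=0.4157 tY=1.3600  stride 1/|dx|=1.1547 1/|dy|=2.0000
    cross x-line → (5,5), t=0.4157
    cross y-line → (5,6), t=1.3600 (wall)
  → r_1 = 1.3600
beam 2: φ=-45°, α=195°
  d=(-0.9659,-0.2588)  start (6,5)  tX=0.3727 tY=1.2364  stride 1/|dx|=1.0353 1/|dy|=3.8637
    cross x-line → (5,5), t=0.3727
    cross y-line → (5,4), t=1.2364
    cross x-line → (4,4), t=1.4080
    cross x-line → (3,4), t=2.4433 (wall)
  → r_2 = 2.4433
beam 3: φ=45°, α=285°
  d=(0.2588,-0.9659)  start (6,5)  tX=2.4728 tY=0.3313  stride 1/|dx|=3.8637 1/|dy|=1.0353
    cross y-line → (6,4), t=0.3313
    cross y-line → (6,3), t=1.3666
    cross y-line → (6,2), t=2.4018
    cross x-line → (7,2), t=2.4728 (wall)
  → r_3 = 2.4728
beam 4: φ=90°, α=330°
  d=(0.8660,-0.5000)  start (6,5)  tX=0.7390 tY=0.6400  stride 1/|dx|=1.1547 1/|dy|=2.0000
    cross y-line → (6,4), t=0.6400
    cross x-line → (7,4), t=0.7390 (wall)
  → r_4 = 0.7390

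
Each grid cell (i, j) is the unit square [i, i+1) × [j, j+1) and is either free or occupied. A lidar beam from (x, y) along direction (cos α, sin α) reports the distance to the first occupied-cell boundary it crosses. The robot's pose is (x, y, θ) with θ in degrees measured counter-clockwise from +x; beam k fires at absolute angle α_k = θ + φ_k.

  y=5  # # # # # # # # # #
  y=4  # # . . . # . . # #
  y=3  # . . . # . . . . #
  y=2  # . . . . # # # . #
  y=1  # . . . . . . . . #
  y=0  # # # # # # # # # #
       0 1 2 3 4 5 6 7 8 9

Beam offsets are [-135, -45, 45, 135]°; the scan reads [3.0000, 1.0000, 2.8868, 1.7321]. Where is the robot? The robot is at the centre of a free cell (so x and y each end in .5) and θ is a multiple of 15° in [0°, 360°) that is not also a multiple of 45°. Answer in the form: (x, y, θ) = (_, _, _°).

(x, y, θ) = (3.5, 2.5, 105°)

Enumerate (i+0.5, j+0.5, θ) over the 25 free cells and 16 admissible headings. For each, cast all 4 beams and compare to the given ranges.
  (4.5, 1.5, 165°): beam 1 = 1.0000 ≠ 3.0000 ✗
  (4.5, 2.5, 120°): beam 1 = 0.5176 ≠ 3.0000 ✗
  (8.5, 3.5, 300°): beam 1 = 2.5882 ≠ 3.0000 ✗
  (6.5, 4.5, 345°): beam 1 = 0.5774 ≠ 3.0000 ✗
  …
  (3.5, 2.5, 105°): r_1=3.0000, r_2=1.0000, r_3=2.8868, r_4=1.7321 — all match ✓
Only this pose fits every beam.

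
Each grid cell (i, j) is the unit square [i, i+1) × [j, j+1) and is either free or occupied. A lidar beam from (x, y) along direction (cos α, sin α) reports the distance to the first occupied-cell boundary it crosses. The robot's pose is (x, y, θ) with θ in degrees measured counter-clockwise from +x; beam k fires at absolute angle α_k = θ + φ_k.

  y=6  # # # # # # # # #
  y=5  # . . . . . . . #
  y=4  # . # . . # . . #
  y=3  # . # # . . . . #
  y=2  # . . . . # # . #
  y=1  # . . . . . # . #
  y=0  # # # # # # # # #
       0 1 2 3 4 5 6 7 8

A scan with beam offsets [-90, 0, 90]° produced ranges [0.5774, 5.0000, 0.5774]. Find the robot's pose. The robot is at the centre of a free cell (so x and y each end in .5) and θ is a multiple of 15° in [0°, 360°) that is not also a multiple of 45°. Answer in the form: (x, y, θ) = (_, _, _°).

Enumerate (i+0.5, j+0.5, θ) over the 28 free cells and 16 admissible headings. For each, cast all 3 beams and compare to the given ranges.
  (2.5, 1.5, 60°): beam 1 = 1.0000 ≠ 0.5774 ✗
  (2.5, 5.5, 285°): beam 1 = 1.5529 ≠ 0.5774 ✗
  (4.5, 1.5, 255°): beam 1 = 3.6235 ≠ 0.5774 ✗
  …
  (5.5, 3.5, 210°): r_1=0.5774, r_2=5.0000, r_3=0.5774 — all match ✓
No second candidate reproduces the full scan.

(x, y, θ) = (5.5, 3.5, 210°)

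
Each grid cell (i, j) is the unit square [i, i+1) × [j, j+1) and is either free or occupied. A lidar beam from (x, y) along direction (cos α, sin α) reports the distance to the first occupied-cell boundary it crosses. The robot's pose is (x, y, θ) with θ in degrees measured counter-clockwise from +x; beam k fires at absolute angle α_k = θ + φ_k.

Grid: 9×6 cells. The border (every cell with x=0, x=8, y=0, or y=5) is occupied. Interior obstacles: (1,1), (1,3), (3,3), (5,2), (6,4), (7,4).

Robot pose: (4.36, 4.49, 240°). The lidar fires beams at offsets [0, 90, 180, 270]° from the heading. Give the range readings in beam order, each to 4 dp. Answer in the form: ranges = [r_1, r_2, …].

ranges = [0.7200, 4.2031, 0.5889, 1.0200]

beam 1: φ=0°, α=240°
  direction (-0.5000, -0.8660); cell (4,4); t to first gridline: x 0.7200, y 0.5658 (then +2.0000 / +1.1547)
    (4,3) via y @ 0.5658
    (3,3) via x @ 0.7200  # hit
  → r_1 = 0.7200
beam 2: φ=90°, α=330°
  direction (0.8660, -0.5000); cell (4,4); t to first gridline: x 0.7390, y 0.9800 (then +1.1547 / +2.0000)
    (5,4) via x @ 0.7390
    (5,3) via y @ 0.9800
    (6,3) via x @ 1.8937
    (6,2) via y @ 2.9800
    (7,2) via x @ 3.0484
    (8,2) via x @ 4.2031  # hit
  → r_2 = 4.2031
beam 3: φ=180°, α=60°
  direction (0.5000, 0.8660); cell (4,4); t to first gridline: x 1.2800, y 0.5889 (then +2.0000 / +1.1547)
    (4,5) via y @ 0.5889  # hit
  → r_3 = 0.5889
beam 4: φ=270°, α=150°
  direction (-0.8660, 0.5000); cell (4,4); t to first gridline: x 0.4157, y 1.0200 (then +1.1547 / +2.0000)
    (3,4) via x @ 0.4157
    (3,5) via y @ 1.0200  # hit
  → r_4 = 1.0200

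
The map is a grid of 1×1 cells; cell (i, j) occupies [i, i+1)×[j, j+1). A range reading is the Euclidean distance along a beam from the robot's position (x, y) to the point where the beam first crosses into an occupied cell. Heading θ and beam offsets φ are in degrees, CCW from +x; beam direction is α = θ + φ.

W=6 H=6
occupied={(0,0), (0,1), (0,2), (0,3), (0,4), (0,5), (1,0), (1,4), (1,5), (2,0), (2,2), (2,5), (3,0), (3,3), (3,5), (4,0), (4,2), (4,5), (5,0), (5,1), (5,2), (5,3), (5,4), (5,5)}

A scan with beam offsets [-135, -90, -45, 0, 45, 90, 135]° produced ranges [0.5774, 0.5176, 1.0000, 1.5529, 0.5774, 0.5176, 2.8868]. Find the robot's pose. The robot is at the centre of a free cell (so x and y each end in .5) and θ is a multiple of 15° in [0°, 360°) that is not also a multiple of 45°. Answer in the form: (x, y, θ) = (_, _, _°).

(x, y, θ) = (1.5, 2.5, 285°)

The pose lattice has 12·16 = 192 candidates. Test each by forward raycasting.
  (4.5, 1.5, 30°): beam 1 = 0.5176 ≠ 0.5774 ✗
  (2.5, 1.5, 255°): beam 2 = 1.5529 ≠ 0.5176 ✗
  (1.5, 1.5, 165°): beam 1 = 1.0000 ≠ 0.5774 ✗
  …
  (1.5, 2.5, 285°): r_1=0.5774, r_2=0.5176, r_3=1.0000, r_4=1.5529, r_5=0.5774, r_6=0.5176, r_7=2.8868 — all match ✓
Unique over the lattice → pose = (1.5, 2.5, 285°).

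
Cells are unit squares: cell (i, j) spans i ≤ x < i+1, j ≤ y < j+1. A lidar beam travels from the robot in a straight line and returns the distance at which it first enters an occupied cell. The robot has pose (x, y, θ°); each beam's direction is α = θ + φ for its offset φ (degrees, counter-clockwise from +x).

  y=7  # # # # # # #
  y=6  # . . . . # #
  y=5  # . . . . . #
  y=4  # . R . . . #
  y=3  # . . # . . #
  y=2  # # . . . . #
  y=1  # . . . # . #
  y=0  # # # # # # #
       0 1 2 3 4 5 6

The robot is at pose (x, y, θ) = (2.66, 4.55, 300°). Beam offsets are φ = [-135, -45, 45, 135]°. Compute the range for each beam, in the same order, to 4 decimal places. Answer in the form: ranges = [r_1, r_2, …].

ranges = [1.7186, 2.5500, 3.4578, 2.5364]

beam 1: φ=-135°, α=165°
  direction (-0.9659, 0.2588); cell (2,4); t to first gridline: x 0.6833, y 1.7387 (then +1.0353 / +3.8637)
    (1,4) via x @ 0.6833
    (0,4) via x @ 1.7186  # hit
  → r_1 = 1.7186
beam 2: φ=-45°, α=255°
  direction (-0.2588, -0.9659); cell (2,4); t to first gridline: x 2.5500, y 0.5694 (then +3.8637 / +1.0353)
    (2,3) via y @ 0.5694
    (2,2) via y @ 1.6047
    (1,2) via x @ 2.5500  # hit
  → r_2 = 2.5500
beam 3: φ=45°, α=345°
  direction (0.9659, -0.2588); cell (2,4); t to first gridline: x 0.3520, y 2.1250 (then +1.0353 / +3.8637)
    (3,4) via x @ 0.3520
    (4,4) via x @ 1.3873
    (4,3) via y @ 2.1250
    (5,3) via x @ 2.4225
    (6,3) via x @ 3.4578  # hit
  → r_3 = 3.4578
beam 4: φ=135°, α=75°
  direction (0.2588, 0.9659); cell (2,4); t to first gridline: x 1.3137, y 0.4659 (then +3.8637 / +1.0353)
    (2,5) via y @ 0.4659
    (3,5) via x @ 1.3137
    (3,6) via y @ 1.5012
    (3,7) via y @ 2.5364  # hit
  → r_4 = 2.5364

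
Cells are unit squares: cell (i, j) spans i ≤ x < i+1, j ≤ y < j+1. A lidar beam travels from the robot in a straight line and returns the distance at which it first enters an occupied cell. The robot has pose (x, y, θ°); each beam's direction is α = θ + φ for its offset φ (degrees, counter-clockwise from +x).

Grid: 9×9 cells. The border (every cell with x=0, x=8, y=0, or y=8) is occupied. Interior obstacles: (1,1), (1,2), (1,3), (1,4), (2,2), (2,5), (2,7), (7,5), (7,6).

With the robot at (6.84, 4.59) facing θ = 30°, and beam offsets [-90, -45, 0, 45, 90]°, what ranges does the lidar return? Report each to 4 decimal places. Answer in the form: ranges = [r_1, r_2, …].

ranges = [2.3200, 1.2009, 0.8200, 0.6182, 3.9375]

beam 1: φ=-90°, α=300°
  cosα=0.5000 sinα=-0.8660 | (6,4) | tMaxX 0.3200 tMaxY 0.6813 | tΔX 2.0000 tΔY 1.1547
    t=0.3200 [x] (7,4)
    t=0.6813 [y] (7,3)
    t=1.8360 [y] (7,2)
    t=2.3200 [x] (8,2) — stop
  → r_1 = 2.3200
beam 2: φ=-45°, α=345°
  cosα=0.9659 sinα=-0.2588 | (6,4) | tMaxX 0.1656 tMaxY 2.2796 | tΔX 1.0353 tΔY 3.8637
    t=0.1656 [x] (7,4)
    t=1.2009 [x] (8,4) — stop
  → r_2 = 1.2009
beam 3: φ=0°, α=30°
  cosα=0.8660 sinα=0.5000 | (6,4) | tMaxX 0.1848 tMaxY 0.8200 | tΔX 1.1547 tΔY 2.0000
    t=0.1848 [x] (7,4)
    t=0.8200 [y] (7,5) — stop
  → r_3 = 0.8200
beam 4: φ=45°, α=75°
  cosα=0.2588 sinα=0.9659 | (6,4) | tMaxX 0.6182 tMaxY 0.4245 | tΔX 3.8637 tΔY 1.0353
    t=0.4245 [y] (6,5)
    t=0.6182 [x] (7,5) — stop
  → r_4 = 0.6182
beam 5: φ=90°, α=120°
  cosα=-0.5000 sinα=0.8660 | (6,4) | tMaxX 1.6800 tMaxY 0.4734 | tΔX 2.0000 tΔY 1.1547
    t=0.4734 [y] (6,5)
    t=1.6281 [y] (6,6)
    t=1.6800 [x] (5,6)
    t=2.7828 [y] (5,7)
    t=3.6800 [x] (4,7)
    t=3.9375 [y] (4,8) — stop
  → r_5 = 3.9375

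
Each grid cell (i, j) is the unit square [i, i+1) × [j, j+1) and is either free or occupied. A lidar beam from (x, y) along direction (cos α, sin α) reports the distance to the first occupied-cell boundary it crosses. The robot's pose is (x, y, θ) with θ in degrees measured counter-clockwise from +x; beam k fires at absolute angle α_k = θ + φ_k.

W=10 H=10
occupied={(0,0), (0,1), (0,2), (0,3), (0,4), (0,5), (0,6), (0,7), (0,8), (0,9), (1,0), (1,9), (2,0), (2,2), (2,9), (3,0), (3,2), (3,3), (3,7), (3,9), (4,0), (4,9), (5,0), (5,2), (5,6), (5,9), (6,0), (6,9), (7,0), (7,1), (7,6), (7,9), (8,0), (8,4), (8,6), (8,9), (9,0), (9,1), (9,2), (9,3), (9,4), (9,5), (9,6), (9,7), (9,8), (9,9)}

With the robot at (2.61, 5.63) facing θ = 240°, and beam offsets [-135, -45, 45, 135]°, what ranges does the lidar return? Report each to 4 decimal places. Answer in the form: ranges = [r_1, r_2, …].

beam 1: φ=-135°, α=105°
  direction (-0.2588, 0.9659); cell (2,5); t to first gridline: x 2.3569, y 0.3831 (then +3.8637 / +1.0353)
    (2,6) via y @ 0.3831
    (2,7) via y @ 1.4183
    (1,7) via x @ 2.3569
    (1,8) via y @ 2.4536
    (1,9) via y @ 3.4889  # hit
  → r_1 = 3.4889
beam 2: φ=-45°, α=195°
  direction (-0.9659, -0.2588); cell (2,5); t to first gridline: x 0.6315, y 2.4341 (then +1.0353 / +3.8637)
    (1,5) via x @ 0.6315
    (0,5) via x @ 1.6668  # hit
  → r_2 = 1.6668
beam 3: φ=45°, α=285°
  direction (0.2588, -0.9659); cell (2,5); t to first gridline: x 1.5068, y 0.6522 (then +3.8637 / +1.0353)
    (2,4) via y @ 0.6522
    (3,4) via x @ 1.5068
    (3,3) via y @ 1.6875  # hit
  → r_3 = 1.6875
beam 4: φ=135°, α=15°
  direction (0.9659, 0.2588); cell (2,5); t to first gridline: x 0.4038, y 1.4296 (then +1.0353 / +3.8637)
    (3,5) via x @ 0.4038
    (3,6) via y @ 1.4296
    (4,6) via x @ 1.4390
    (5,6) via x @ 2.4743  # hit
  → r_4 = 2.4743

ranges = [3.4889, 1.6668, 1.6875, 2.4743]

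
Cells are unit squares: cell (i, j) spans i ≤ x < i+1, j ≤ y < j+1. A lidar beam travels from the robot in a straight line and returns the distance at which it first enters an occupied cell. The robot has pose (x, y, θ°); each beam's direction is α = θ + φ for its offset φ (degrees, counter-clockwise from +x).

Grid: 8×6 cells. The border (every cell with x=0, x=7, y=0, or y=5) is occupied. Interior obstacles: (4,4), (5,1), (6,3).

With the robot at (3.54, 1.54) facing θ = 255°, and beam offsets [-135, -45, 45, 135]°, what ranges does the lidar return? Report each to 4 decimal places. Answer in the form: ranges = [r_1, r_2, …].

beam 1: φ=-135°, α=120°
  cosα=-0.5000 sinα=0.8660 | (3,1) | tMaxX 1.0800 tMaxY 0.5312 | tΔX 2.0000 tΔY 1.1547
    t=0.5312 [y] (3,2)
    t=1.0800 [x] (2,2)
    t=1.6859 [y] (2,3)
    t=2.8406 [y] (2,4)
    t=3.0800 [x] (1,4)
    t=3.9953 [y] (1,5) — stop
  → r_1 = 3.9953
beam 2: φ=-45°, α=210°
  cosα=-0.8660 sinα=-0.5000 | (3,1) | tMaxX 0.6235 tMaxY 1.0800 | tΔX 1.1547 tΔY 2.0000
    t=0.6235 [x] (2,1)
    t=1.0800 [y] (2,0) — stop
  → r_2 = 1.0800
beam 3: φ=45°, α=300°
  cosα=0.5000 sinα=-0.8660 | (3,1) | tMaxX 0.9200 tMaxY 0.6235 | tΔX 2.0000 tΔY 1.1547
    t=0.6235 [y] (3,0) — stop
  → r_3 = 0.6235
beam 4: φ=135°, α=30°
  cosα=0.8660 sinα=0.5000 | (3,1) | tMaxX 0.5312 tMaxY 0.9200 | tΔX 1.1547 tΔY 2.0000
    t=0.5312 [x] (4,1)
    t=0.9200 [y] (4,2)
    t=1.6859 [x] (5,2)
    t=2.8406 [x] (6,2)
    t=2.9200 [y] (6,3) — stop
  → r_4 = 2.9200

ranges = [3.9953, 1.0800, 0.6235, 2.9200]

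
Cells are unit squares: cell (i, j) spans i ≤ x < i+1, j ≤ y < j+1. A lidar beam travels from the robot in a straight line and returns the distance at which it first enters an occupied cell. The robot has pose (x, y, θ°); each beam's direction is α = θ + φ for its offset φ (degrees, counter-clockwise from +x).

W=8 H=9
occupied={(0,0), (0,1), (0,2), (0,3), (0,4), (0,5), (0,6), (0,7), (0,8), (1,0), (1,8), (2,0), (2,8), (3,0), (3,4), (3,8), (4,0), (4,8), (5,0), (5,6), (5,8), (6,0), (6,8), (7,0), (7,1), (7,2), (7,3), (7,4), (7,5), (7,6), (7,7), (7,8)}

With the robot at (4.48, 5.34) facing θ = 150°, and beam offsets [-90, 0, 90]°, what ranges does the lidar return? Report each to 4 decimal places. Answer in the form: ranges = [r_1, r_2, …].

beam 1: φ=-90°, α=60°
  dir = (cos 60°, sin 60°) = (0.5000, 0.8660); from cell (4,5)
  next x-line at t=1.0400, next y-line at t=0.7621; Δt_x=2.0000, Δt_y=1.1547
    y: enter (4,6) at t=0.7621
    x: enter (5,6) at t=1.0400 ← occupied
  → r_1 = 1.0400
beam 2: φ=0°, α=150°
  dir = (cos 150°, sin 150°) = (-0.8660, 0.5000); from cell (4,5)
  next x-line at t=0.5543, next y-line at t=1.3200; Δt_x=1.1547, Δt_y=2.0000
    x: enter (3,5) at t=0.5543
    y: enter (3,6) at t=1.3200
    x: enter (2,6) at t=1.7090
    x: enter (1,6) at t=2.8637
    y: enter (1,7) at t=3.3200
    x: enter (0,7) at t=4.0184 ← occupied
  → r_2 = 4.0184
beam 3: φ=90°, α=240°
  dir = (cos 240°, sin 240°) = (-0.5000, -0.8660); from cell (4,5)
  next x-line at t=0.9600, next y-line at t=0.3926; Δt_x=2.0000, Δt_y=1.1547
    y: enter (4,4) at t=0.3926
    x: enter (3,4) at t=0.9600 ← occupied
  → r_3 = 0.9600

ranges = [1.0400, 4.0184, 0.9600]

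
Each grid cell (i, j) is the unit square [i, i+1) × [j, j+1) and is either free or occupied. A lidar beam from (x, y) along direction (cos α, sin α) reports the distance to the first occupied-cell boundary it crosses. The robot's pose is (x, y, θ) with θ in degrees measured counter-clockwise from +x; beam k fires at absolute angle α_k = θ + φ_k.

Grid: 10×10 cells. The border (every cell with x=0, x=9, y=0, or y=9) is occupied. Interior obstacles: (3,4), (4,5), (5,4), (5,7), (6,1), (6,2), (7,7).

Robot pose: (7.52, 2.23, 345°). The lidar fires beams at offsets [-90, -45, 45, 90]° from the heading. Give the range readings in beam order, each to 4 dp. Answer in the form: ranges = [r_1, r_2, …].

beam 1: φ=-90°, α=255°
  cosα=-0.2588 sinα=-0.9659 | (7,2) | tMaxX 2.0091 tMaxY 0.2381 | tΔX 3.8637 tΔY 1.0353
    t=0.2381 [y] (7,1)
    t=1.2734 [y] (7,0) — stop
  → r_1 = 1.2734
beam 2: φ=-45°, α=300°
  cosα=0.5000 sinα=-0.8660 | (7,2) | tMaxX 0.9600 tMaxY 0.2656 | tΔX 2.0000 tΔY 1.1547
    t=0.2656 [y] (7,1)
    t=0.9600 [x] (8,1)
    t=1.4203 [y] (8,0) — stop
  → r_2 = 1.4203
beam 3: φ=45°, α=30°
  cosα=0.8660 sinα=0.5000 | (7,2) | tMaxX 0.5543 tMaxY 1.5400 | tΔX 1.1547 tΔY 2.0000
    t=0.5543 [x] (8,2)
    t=1.5400 [y] (8,3)
    t=1.7090 [x] (9,3) — stop
  → r_3 = 1.7090
beam 4: φ=90°, α=75°
  cosα=0.2588 sinα=0.9659 | (7,2) | tMaxX 1.8546 tMaxY 0.7972 | tΔX 3.8637 tΔY 1.0353
    t=0.7972 [y] (7,3)
    t=1.8324 [y] (7,4)
    t=1.8546 [x] (8,4)
    t=2.8677 [y] (8,5)
    t=3.9030 [y] (8,6)
    t=4.9383 [y] (8,7)
    t=5.7183 [x] (9,7) — stop
  → r_4 = 5.7183

ranges = [1.2734, 1.4203, 1.7090, 5.7183]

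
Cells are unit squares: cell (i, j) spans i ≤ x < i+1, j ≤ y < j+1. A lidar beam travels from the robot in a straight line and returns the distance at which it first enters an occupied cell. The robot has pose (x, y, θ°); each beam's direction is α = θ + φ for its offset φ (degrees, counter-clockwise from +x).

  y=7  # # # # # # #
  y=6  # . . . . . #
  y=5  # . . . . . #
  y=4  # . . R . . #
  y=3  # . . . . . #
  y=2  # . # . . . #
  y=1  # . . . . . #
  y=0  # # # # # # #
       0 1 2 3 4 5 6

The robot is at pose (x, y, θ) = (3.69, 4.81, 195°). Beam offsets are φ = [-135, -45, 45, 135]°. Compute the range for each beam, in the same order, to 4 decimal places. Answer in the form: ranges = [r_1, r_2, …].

beam 1: φ=-135°, α=60°
  cosα=0.5000 sinα=0.8660 | (3,4) | tMaxX 0.6200 tMaxY 0.2194 | tΔX 2.0000 tΔY 1.1547
    t=0.2194 [y] (3,5)
    t=0.6200 [x] (4,5)
    t=1.3741 [y] (4,6)
    t=2.5288 [y] (4,7) — stop
  → r_1 = 2.5288
beam 2: φ=-45°, α=150°
  cosα=-0.8660 sinα=0.5000 | (3,4) | tMaxX 0.7967 tMaxY 0.3800 | tΔX 1.1547 tΔY 2.0000
    t=0.3800 [y] (3,5)
    t=0.7967 [x] (2,5)
    t=1.9514 [x] (1,5)
    t=2.3800 [y] (1,6)
    t=3.1061 [x] (0,6) — stop
  → r_2 = 3.1061
beam 3: φ=45°, α=240°
  cosα=-0.5000 sinα=-0.8660 | (3,4) | tMaxX 1.3800 tMaxY 0.9353 | tΔX 2.0000 tΔY 1.1547
    t=0.9353 [y] (3,3)
    t=1.3800 [x] (2,3)
    t=2.0900 [y] (2,2) — stop
  → r_3 = 2.0900
beam 4: φ=135°, α=330°
  cosα=0.8660 sinα=-0.5000 | (3,4) | tMaxX 0.3580 tMaxY 1.6200 | tΔX 1.1547 tΔY 2.0000
    t=0.3580 [x] (4,4)
    t=1.5127 [x] (5,4)
    t=1.6200 [y] (5,3)
    t=2.6674 [x] (6,3) — stop
  → r_4 = 2.6674

ranges = [2.5288, 3.1061, 2.0900, 2.6674]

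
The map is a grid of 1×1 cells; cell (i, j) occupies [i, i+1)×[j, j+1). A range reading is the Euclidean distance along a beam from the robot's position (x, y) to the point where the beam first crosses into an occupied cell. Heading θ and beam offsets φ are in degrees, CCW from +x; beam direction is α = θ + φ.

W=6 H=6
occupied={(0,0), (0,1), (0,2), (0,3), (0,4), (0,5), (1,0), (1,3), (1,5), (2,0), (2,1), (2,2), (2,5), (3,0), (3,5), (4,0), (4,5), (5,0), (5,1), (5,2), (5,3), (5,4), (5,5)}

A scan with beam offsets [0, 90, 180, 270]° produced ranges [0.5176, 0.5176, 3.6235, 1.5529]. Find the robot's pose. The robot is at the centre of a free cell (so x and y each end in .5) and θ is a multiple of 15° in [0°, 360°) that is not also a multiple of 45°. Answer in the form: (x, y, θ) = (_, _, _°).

(x, y, θ) = (4.5, 1.5, 285°)

Enumerate (i+0.5, j+0.5, θ) over the 13 free cells and 16 admissible headings. For each, cast all 4 beams and compare to the given ranges.
  (3.5, 1.5, 330°): beam 1 = 1.0000 ≠ 0.5176 ✗
  (4.5, 3.5, 150°): beam 1 = 3.0000 ≠ 0.5176 ✗
  (3.5, 4.5, 75°): beam 2 = 1.9319 ≠ 0.5176 ✗
  (1.5, 2.5, 75°): beam 3 = 1.5529 ≠ 3.6235 ✗
  …
  (4.5, 1.5, 285°): r_1=0.5176, r_2=0.5176, r_3=3.6235, r_4=1.5529 — all match ✓
Only this pose fits every beam.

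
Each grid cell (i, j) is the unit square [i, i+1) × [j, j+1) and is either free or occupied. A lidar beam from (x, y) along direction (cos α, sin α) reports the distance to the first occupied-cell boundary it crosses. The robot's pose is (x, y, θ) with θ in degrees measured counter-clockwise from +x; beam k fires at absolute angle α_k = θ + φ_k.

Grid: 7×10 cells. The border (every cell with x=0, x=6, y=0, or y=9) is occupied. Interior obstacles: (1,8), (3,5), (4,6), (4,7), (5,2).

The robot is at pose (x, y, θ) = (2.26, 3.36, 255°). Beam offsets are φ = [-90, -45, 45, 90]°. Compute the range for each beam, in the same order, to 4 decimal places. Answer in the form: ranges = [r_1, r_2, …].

beam 1: φ=-90°, α=165°
  dir = (cos 165°, sin 165°) = (-0.9659, 0.2588); from cell (2,3)
  next x-line at t=0.2692, next y-line at t=2.4728; Δt_x=1.0353, Δt_y=3.8637
    x: enter (1,3) at t=0.2692
    x: enter (0,3) at t=1.3044 ← occupied
  → r_1 = 1.3044
beam 2: φ=-45°, α=210°
  dir = (cos 210°, sin 210°) = (-0.8660, -0.5000); from cell (2,3)
  next x-line at t=0.3002, next y-line at t=0.7200; Δt_x=1.1547, Δt_y=2.0000
    x: enter (1,3) at t=0.3002
    y: enter (1,2) at t=0.7200
    x: enter (0,2) at t=1.4549 ← occupied
  → r_2 = 1.4549
beam 3: φ=45°, α=300°
  dir = (cos 300°, sin 300°) = (0.5000, -0.8660); from cell (2,3)
  next x-line at t=1.4800, next y-line at t=0.4157; Δt_x=2.0000, Δt_y=1.1547
    y: enter (2,2) at t=0.4157
    x: enter (3,2) at t=1.4800
    y: enter (3,1) at t=1.5704
    y: enter (3,0) at t=2.7251 ← occupied
  → r_3 = 2.7251
beam 4: φ=90°, α=345°
  dir = (cos 345°, sin 345°) = (0.9659, -0.2588); from cell (2,3)
  next x-line at t=0.7661, next y-line at t=1.3909; Δt_x=1.0353, Δt_y=3.8637
    x: enter (3,3) at t=0.7661
    y: enter (3,2) at t=1.3909
    x: enter (4,2) at t=1.8014
    x: enter (5,2) at t=2.8367 ← occupied
  → r_4 = 2.8367

ranges = [1.3044, 1.4549, 2.7251, 2.8367]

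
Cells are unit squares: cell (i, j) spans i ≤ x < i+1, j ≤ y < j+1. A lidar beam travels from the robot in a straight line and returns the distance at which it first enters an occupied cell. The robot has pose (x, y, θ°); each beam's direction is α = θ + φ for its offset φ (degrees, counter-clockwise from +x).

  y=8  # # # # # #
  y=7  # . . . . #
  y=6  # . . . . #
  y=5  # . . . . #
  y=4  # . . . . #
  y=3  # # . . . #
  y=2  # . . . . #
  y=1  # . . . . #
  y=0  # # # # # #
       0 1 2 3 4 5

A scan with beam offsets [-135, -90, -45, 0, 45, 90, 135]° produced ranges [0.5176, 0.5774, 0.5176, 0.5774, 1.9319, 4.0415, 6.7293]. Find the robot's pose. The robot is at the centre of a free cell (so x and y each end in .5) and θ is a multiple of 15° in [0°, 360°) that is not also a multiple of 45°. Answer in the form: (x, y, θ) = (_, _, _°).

(x, y, θ) = (4.5, 7.5, 120°)

Enumerate (i+0.5, j+0.5, θ) over the 27 free cells and 16 admissible headings. For each, cast all 7 beams and compare to the given ranges.
  (2.5, 7.5, 210°): beam 3 = 1.5529 ≠ 0.5176 ✗
  (4.5, 1.5, 345°): beam 1 = 1.0000 ≠ 0.5176 ✗
  (4.5, 6.5, 300°): beam 1 = 3.6235 ≠ 0.5176 ✗
  (1.5, 4.5, 60°): beam 2 = 4.0415 ≠ 0.5774 ✗
  …
  (4.5, 7.5, 120°): r_1=0.5176, r_2=0.5774, r_3=0.5176, r_4=0.5774, r_5=1.9319, r_6=4.0415, r_7=6.7293 — all match ✓
No second candidate reproduces the full scan.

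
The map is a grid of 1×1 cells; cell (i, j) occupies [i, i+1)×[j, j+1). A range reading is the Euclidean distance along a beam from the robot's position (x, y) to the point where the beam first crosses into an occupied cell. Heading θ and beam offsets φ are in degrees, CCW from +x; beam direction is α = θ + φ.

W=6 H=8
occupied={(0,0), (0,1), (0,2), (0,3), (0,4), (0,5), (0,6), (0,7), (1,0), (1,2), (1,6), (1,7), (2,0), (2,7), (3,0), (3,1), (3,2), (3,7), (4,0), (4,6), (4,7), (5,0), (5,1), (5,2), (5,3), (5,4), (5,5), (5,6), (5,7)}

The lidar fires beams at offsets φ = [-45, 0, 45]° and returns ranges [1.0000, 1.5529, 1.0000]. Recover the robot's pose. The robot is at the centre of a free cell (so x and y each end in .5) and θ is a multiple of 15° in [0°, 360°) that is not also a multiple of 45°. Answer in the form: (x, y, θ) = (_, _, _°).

The pose lattice has 19·16 = 304 candidates. Test each by forward raycasting.
  (3.5, 6.5, 330°): beam 1 = 5.6940 ≠ 1.0000 ✗
  (2.5, 6.5, 105°): beam 1 = 0.5774 ≠ 1.0000 ✗
  (2.5, 1.5, 75°): beam 1 = 0.5774 ≠ 1.0000 ✗
  (1.5, 1.5, 75°): beam 1 = 1.7321 ≠ 1.0000 ✗
  (3.5, 6.5, 15°): beam 1 = 0.5774 ≠ 1.0000 ✗
  …
  (2.5, 1.5, 165°): r_1=1.0000, r_2=1.5529, r_3=1.0000 — all match ✓
Unique over the lattice → pose = (2.5, 1.5, 165°).

(x, y, θ) = (2.5, 1.5, 165°)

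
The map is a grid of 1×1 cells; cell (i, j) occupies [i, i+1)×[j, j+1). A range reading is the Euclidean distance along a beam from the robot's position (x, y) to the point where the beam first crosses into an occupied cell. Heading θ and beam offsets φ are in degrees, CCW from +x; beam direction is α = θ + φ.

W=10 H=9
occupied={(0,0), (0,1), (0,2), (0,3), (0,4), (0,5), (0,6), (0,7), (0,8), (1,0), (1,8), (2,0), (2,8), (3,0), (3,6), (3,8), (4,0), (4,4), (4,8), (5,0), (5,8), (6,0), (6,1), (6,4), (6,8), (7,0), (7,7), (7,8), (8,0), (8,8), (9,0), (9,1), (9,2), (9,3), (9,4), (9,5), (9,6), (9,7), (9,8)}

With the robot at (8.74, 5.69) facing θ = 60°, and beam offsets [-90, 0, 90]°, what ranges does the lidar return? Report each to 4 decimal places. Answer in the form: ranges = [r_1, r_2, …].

ranges = [0.3002, 0.5200, 4.6200]

beam 1: φ=-90°, α=330°
  d=(0.8660,-0.5000)  start (8,5)  tX=0.3002 tY=1.3800  stride 1/|dx|=1.1547 1/|dy|=2.0000
    cross x-line → (9,5), t=0.3002 (wall)
  → r_1 = 0.3002
beam 2: φ=0°, α=60°
  d=(0.5000,0.8660)  start (8,5)  tX=0.5200 tY=0.3580  stride 1/|dx|=2.0000 1/|dy|=1.1547
    cross y-line → (8,6), t=0.3580
    cross x-line → (9,6), t=0.5200 (wall)
  → r_2 = 0.5200
beam 3: φ=90°, α=150°
  d=(-0.8660,0.5000)  start (8,5)  tX=0.8545 tY=0.6200  stride 1/|dx|=1.1547 1/|dy|=2.0000
    cross y-line → (8,6), t=0.6200
    cross x-line → (7,6), t=0.8545
    cross x-line → (6,6), t=2.0092
    cross y-line → (6,7), t=2.6200
    cross x-line → (5,7), t=3.1639
    cross x-line → (4,7), t=4.3186
    cross y-line → (4,8), t=4.6200 (wall)
  → r_3 = 4.6200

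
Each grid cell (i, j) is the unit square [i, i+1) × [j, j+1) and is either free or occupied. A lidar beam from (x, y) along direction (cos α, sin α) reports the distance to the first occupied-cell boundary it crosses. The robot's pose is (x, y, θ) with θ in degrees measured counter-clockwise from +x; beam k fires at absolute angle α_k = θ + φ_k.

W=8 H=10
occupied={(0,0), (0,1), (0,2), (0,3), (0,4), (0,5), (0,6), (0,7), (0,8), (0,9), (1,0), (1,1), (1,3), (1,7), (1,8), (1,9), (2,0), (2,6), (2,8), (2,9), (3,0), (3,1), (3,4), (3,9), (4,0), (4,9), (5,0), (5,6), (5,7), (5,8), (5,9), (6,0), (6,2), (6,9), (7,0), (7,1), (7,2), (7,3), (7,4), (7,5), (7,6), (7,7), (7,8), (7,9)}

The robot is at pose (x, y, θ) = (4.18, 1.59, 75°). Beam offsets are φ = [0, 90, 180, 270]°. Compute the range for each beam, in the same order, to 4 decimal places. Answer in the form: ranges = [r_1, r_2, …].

ranges = [4.5656, 0.1863, 0.6108, 2.2796]

beam 1: φ=0°, α=75°
  dir = (cos 75°, sin 75°) = (0.2588, 0.9659); from cell (4,1)
  next x-line at t=3.1682, next y-line at t=0.4245; Δt_x=3.8637, Δt_y=1.0353
    y: enter (4,2) at t=0.4245
    y: enter (4,3) at t=1.4597
    y: enter (4,4) at t=2.4950
    x: enter (5,4) at t=3.1682
    y: enter (5,5) at t=3.5303
    y: enter (5,6) at t=4.5656 ← occupied
  → r_1 = 4.5656
beam 2: φ=90°, α=165°
  dir = (cos 165°, sin 165°) = (-0.9659, 0.2588); from cell (4,1)
  next x-line at t=0.1863, next y-line at t=1.5841; Δt_x=1.0353, Δt_y=3.8637
    x: enter (3,1) at t=0.1863 ← occupied
  → r_2 = 0.1863
beam 3: φ=180°, α=255°
  dir = (cos 255°, sin 255°) = (-0.2588, -0.9659); from cell (4,1)
  next x-line at t=0.6955, next y-line at t=0.6108; Δt_x=3.8637, Δt_y=1.0353
    y: enter (4,0) at t=0.6108 ← occupied
  → r_3 = 0.6108
beam 4: φ=270°, α=345°
  dir = (cos 345°, sin 345°) = (0.9659, -0.2588); from cell (4,1)
  next x-line at t=0.8489, next y-line at t=2.2796; Δt_x=1.0353, Δt_y=3.8637
    x: enter (5,1) at t=0.8489
    x: enter (6,1) at t=1.8842
    y: enter (6,0) at t=2.2796 ← occupied
  → r_4 = 2.2796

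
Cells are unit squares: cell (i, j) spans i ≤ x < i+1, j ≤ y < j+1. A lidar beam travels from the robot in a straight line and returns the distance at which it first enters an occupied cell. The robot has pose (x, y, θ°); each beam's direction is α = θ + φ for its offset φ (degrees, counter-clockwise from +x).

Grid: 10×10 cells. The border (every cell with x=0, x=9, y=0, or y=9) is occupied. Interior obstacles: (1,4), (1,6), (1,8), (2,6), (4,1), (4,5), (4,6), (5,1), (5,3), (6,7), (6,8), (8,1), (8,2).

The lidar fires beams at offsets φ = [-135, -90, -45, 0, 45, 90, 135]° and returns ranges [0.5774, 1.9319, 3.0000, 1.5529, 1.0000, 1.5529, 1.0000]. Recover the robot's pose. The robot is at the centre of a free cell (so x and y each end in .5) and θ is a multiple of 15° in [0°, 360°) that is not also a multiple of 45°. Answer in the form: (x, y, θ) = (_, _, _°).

(x, y, θ) = (2.5, 7.5, 75°)

The pose lattice has 51·16 = 816 candidates. Test each by forward raycasting.
  (8.5, 5.5, 345°): beam 1 = 3.0000 ≠ 0.5774 ✗
  (7.5, 3.5, 105°): beam 1 = 1.0000 ≠ 0.5774 ✗
  (1.5, 7.5, 330°): beam 1 = 0.5176 ≠ 0.5774 ✗
  …
  (2.5, 7.5, 75°): r_1=0.5774, r_2=1.9319, r_3=3.0000, r_4=1.5529, r_5=1.0000, r_6=1.5529, r_7=1.0000 — all match ✓
Unique over the lattice → pose = (2.5, 7.5, 75°).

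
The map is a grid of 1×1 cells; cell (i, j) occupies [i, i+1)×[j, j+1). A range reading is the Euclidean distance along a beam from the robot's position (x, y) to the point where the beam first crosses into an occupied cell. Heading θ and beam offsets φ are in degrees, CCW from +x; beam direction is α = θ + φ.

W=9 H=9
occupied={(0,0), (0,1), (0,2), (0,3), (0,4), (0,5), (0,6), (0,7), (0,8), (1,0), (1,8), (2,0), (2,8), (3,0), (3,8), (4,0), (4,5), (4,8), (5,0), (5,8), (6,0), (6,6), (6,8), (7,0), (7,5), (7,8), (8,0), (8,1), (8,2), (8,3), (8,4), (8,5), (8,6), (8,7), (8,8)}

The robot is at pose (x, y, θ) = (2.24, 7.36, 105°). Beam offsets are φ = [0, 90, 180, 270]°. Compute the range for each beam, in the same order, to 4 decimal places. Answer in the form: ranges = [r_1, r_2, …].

beam 1: φ=0°, α=105°
  direction (-0.2588, 0.9659); cell (2,7); t to first gridline: x 0.9273, y 0.6626 (then +3.8637 / +1.0353)
    (2,8) via y @ 0.6626  # hit
  → r_1 = 0.6626
beam 2: φ=90°, α=195°
  direction (-0.9659, -0.2588); cell (2,7); t to first gridline: x 0.2485, y 1.3909 (then +1.0353 / +3.8637)
    (1,7) via x @ 0.2485
    (0,7) via x @ 1.2837  # hit
  → r_2 = 1.2837
beam 3: φ=180°, α=285°
  direction (0.2588, -0.9659); cell (2,7); t to first gridline: x 2.9364, y 0.3727 (then +3.8637 / +1.0353)
    (2,6) via y @ 0.3727
    (2,5) via y @ 1.4080
    (2,4) via y @ 2.4433
    (3,4) via x @ 2.9364
    (3,3) via y @ 3.4785
    (3,2) via y @ 4.5138
    (3,1) via y @ 5.5491
    (3,0) via y @ 6.5844  # hit
  → r_3 = 6.5844
beam 4: φ=270°, α=15°
  direction (0.9659, 0.2588); cell (2,7); t to first gridline: x 0.7868, y 2.4728 (then +1.0353 / +3.8637)
    (3,7) via x @ 0.7868
    (4,7) via x @ 1.8221
    (4,8) via y @ 2.4728  # hit
  → r_4 = 2.4728

ranges = [0.6626, 1.2837, 6.5844, 2.4728]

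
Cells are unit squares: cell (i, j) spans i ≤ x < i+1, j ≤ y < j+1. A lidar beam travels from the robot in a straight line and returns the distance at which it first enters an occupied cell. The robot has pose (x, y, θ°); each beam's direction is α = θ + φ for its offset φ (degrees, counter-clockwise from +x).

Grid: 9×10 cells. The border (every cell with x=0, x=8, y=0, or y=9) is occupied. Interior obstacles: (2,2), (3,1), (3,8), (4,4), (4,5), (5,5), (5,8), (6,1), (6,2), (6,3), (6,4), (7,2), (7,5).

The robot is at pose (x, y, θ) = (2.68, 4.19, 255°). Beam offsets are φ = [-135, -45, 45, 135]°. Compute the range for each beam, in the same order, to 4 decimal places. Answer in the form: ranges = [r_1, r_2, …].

beam 1: φ=-135°, α=120°
  direction (-0.5000, 0.8660); cell (2,4); t to first gridline: x 1.3600, y 0.9353 (then +2.0000 / +1.1547)
    (2,5) via y @ 0.9353
    (1,5) via x @ 1.3600
    (1,6) via y @ 2.0900
    (1,7) via y @ 3.2447
    (0,7) via x @ 3.3600  # hit
  → r_1 = 3.3600
beam 2: φ=-45°, α=210°
  direction (-0.8660, -0.5000); cell (2,4); t to first gridline: x 0.7852, y 0.3800 (then +1.1547 / +2.0000)
    (2,3) via y @ 0.3800
    (1,3) via x @ 0.7852
    (0,3) via x @ 1.9399  # hit
  → r_2 = 1.9399
beam 3: φ=45°, α=300°
  direction (0.5000, -0.8660); cell (2,4); t to first gridline: x 0.6400, y 0.2194 (then +2.0000 / +1.1547)
    (2,3) via y @ 0.2194
    (3,3) via x @ 0.6400
    (3,2) via y @ 1.3741
    (3,1) via y @ 2.5288  # hit
  → r_3 = 2.5288
beam 4: φ=135°, α=30°
  direction (0.8660, 0.5000); cell (2,4); t to first gridline: x 0.3695, y 1.6200 (then +1.1547 / +2.0000)
    (3,4) via x @ 0.3695
    (4,4) via x @ 1.5242  # hit
  → r_4 = 1.5242

ranges = [3.3600, 1.9399, 2.5288, 1.5242]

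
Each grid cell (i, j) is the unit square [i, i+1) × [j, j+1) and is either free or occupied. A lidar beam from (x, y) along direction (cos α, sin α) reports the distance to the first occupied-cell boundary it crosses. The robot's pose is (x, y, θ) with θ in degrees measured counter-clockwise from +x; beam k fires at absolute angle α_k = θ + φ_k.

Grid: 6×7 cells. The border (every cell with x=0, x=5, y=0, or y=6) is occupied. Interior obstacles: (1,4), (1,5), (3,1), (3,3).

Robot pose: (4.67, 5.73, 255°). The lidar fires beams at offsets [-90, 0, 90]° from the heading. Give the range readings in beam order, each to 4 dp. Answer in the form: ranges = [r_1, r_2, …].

ranges = [1.0432, 2.5887, 0.3416]

beam 1: φ=-90°, α=165°
  dir = (cos 165°, sin 165°) = (-0.9659, 0.2588); from cell (4,5)
  next x-line at t=0.6936, next y-line at t=1.0432; Δt_x=1.0353, Δt_y=3.8637
    x: enter (3,5) at t=0.6936
    y: enter (3,6) at t=1.0432 ← occupied
  → r_1 = 1.0432
beam 2: φ=0°, α=255°
  dir = (cos 255°, sin 255°) = (-0.2588, -0.9659); from cell (4,5)
  next x-line at t=2.5887, next y-line at t=0.7558; Δt_x=3.8637, Δt_y=1.0353
    y: enter (4,4) at t=0.7558
    y: enter (4,3) at t=1.7910
    x: enter (3,3) at t=2.5887 ← occupied
  → r_2 = 2.5887
beam 3: φ=90°, α=345°
  dir = (cos 345°, sin 345°) = (0.9659, -0.2588); from cell (4,5)
  next x-line at t=0.3416, next y-line at t=2.8205; Δt_x=1.0353, Δt_y=3.8637
    x: enter (5,5) at t=0.3416 ← occupied
  → r_3 = 0.3416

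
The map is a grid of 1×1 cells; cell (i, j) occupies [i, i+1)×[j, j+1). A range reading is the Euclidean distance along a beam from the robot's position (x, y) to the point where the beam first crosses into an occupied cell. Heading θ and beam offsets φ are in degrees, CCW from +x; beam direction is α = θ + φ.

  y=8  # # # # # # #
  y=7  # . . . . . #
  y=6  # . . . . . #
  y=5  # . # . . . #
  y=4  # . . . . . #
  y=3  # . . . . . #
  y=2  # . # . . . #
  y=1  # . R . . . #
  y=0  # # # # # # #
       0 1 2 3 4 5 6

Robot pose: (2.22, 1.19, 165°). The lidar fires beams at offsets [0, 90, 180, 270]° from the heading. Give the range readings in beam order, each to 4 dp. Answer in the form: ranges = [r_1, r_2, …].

ranges = [1.2630, 0.1967, 0.7341, 0.8386]

beam 1: φ=0°, α=165°
  dir = (cos 165°, sin 165°) = (-0.9659, 0.2588); from cell (2,1)
  next x-line at t=0.2278, next y-line at t=3.1296; Δt_x=1.0353, Δt_y=3.8637
    x: enter (1,1) at t=0.2278
    x: enter (0,1) at t=1.2630 ← occupied
  → r_1 = 1.2630
beam 2: φ=90°, α=255°
  dir = (cos 255°, sin 255°) = (-0.2588, -0.9659); from cell (2,1)
  next x-line at t=0.8500, next y-line at t=0.1967; Δt_x=3.8637, Δt_y=1.0353
    y: enter (2,0) at t=0.1967 ← occupied
  → r_2 = 0.1967
beam 3: φ=180°, α=345°
  dir = (cos 345°, sin 345°) = (0.9659, -0.2588); from cell (2,1)
  next x-line at t=0.8075, next y-line at t=0.7341; Δt_x=1.0353, Δt_y=3.8637
    y: enter (2,0) at t=0.7341 ← occupied
  → r_3 = 0.7341
beam 4: φ=270°, α=75°
  dir = (cos 75°, sin 75°) = (0.2588, 0.9659); from cell (2,1)
  next x-line at t=3.0137, next y-line at t=0.8386; Δt_x=3.8637, Δt_y=1.0353
    y: enter (2,2) at t=0.8386 ← occupied
  → r_4 = 0.8386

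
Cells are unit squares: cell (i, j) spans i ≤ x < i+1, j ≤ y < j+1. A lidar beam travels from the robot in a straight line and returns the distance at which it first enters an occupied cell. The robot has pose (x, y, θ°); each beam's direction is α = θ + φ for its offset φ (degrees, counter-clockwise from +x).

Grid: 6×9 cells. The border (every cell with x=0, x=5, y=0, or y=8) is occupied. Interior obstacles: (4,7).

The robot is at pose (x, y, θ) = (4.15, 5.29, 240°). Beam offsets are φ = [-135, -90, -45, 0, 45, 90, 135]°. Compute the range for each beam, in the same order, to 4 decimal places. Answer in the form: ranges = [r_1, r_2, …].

ranges = [2.8056, 3.6373, 3.2611, 4.9537, 3.2841, 0.9815, 0.8800]

beam 1: φ=-135°, α=105°
  direction (-0.2588, 0.9659); cell (4,5); t to first gridline: x 0.5796, y 0.7350 (then +3.8637 / +1.0353)
    (3,5) via x @ 0.5796
    (3,6) via y @ 0.7350
    (3,7) via y @ 1.7703
    (3,8) via y @ 2.8056  # hit
  → r_1 = 2.8056
beam 2: φ=-90°, α=150°
  direction (-0.8660, 0.5000); cell (4,5); t to first gridline: x 0.1732, y 1.4200 (then +1.1547 / +2.0000)
    (3,5) via x @ 0.1732
    (2,5) via x @ 1.3279
    (2,6) via y @ 1.4200
    (1,6) via x @ 2.4826
    (1,7) via y @ 3.4200
    (0,7) via x @ 3.6373  # hit
  → r_2 = 3.6373
beam 3: φ=-45°, α=195°
  direction (-0.9659, -0.2588); cell (4,5); t to first gridline: x 0.1553, y 1.1205 (then +1.0353 / +3.8637)
    (3,5) via x @ 0.1553
    (3,4) via y @ 1.1205
    (2,4) via x @ 1.1906
    (1,4) via x @ 2.2258
    (0,4) via x @ 3.2611  # hit
  → r_3 = 3.2611
beam 4: φ=0°, α=240°
  direction (-0.5000, -0.8660); cell (4,5); t to first gridline: x 0.3000, y 0.3349 (then +2.0000 / +1.1547)
    (3,5) via x @ 0.3000
    (3,4) via y @ 0.3349
    (3,3) via y @ 1.4896
    (2,3) via x @ 2.3000
    (2,2) via y @ 2.6443
    (2,1) via y @ 3.7990
    (1,1) via x @ 4.3000
    (1,0) via y @ 4.9537  # hit
  → r_4 = 4.9537
beam 5: φ=45°, α=285°
  direction (0.2588, -0.9659); cell (4,5); t to first gridline: x 3.2841, y 0.3002 (then +3.8637 / +1.0353)
    (4,4) via y @ 0.3002
    (4,3) via y @ 1.3355
    (4,2) via y @ 2.3708
    (5,2) via x @ 3.2841  # hit
  → r_5 = 3.2841
beam 6: φ=90°, α=330°
  direction (0.8660, -0.5000); cell (4,5); t to first gridline: x 0.9815, y 0.5800 (then +1.1547 / +2.0000)
    (4,4) via y @ 0.5800
    (5,4) via x @ 0.9815  # hit
  → r_6 = 0.9815
beam 7: φ=135°, α=15°
  direction (0.9659, 0.2588); cell (4,5); t to first gridline: x 0.8800, y 2.7432 (then +1.0353 / +3.8637)
    (5,5) via x @ 0.8800  # hit
  → r_7 = 0.8800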